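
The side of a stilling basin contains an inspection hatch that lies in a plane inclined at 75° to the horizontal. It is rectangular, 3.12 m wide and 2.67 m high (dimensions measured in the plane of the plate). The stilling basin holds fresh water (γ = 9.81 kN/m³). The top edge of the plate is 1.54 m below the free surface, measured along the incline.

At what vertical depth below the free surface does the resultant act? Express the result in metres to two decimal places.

γ = 9.81 kN/m³.
Let θ = 75° be the plate's angle to the horizontal; measure y along the incline from where the plane meets the free surface. Vertical depth h = y·sinθ with sinθ = 0.965926.
The centroid lies 2.67/2 = 1.335 m below the top edge, so y_c = 1.54 + 1.335 = 2.875 m and h_c = 2.875 × 0.965926 = 2.77704 m.
A = 3.12 × 2.67 = 8.3304 m².
Resultant F = γ·h_c·A = 9.81 × 2.77704 × 8.3304 = 226.943 kN.
I_c = b·h³/12 = 3.12 × 2.67³/12 = 4.94888 m⁴.
Centre of pressure: y_p = y_c + I_c/(y_c·A) = 2.875 + 4.94888/(2.875 × 8.3304) = 2.875 + 0.206635 = 3.08163 m along the plane.
Vertically, h_p = y_p·sinθ = 3.08163 × 0.965926 = 2.97663 m.

h_p = 2.98 m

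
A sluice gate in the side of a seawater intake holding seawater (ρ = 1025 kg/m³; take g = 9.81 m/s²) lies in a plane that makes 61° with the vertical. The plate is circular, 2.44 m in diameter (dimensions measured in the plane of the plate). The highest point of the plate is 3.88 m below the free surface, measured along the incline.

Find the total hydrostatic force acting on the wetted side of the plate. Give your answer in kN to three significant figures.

γ = ρg = 1025 × 9.81 / 1000 = 10.05525 kN/m³.
The plate makes 61° with the vertical, i.e. θ = 90° − 61° = 29° to the horizontal. Measuring y along the incline from the free-surface line, vertical depth h = y·sinθ with sinθ = 0.484810.
The centroid is at the centre, 1.22 m below the top of the plate, so y_c = 3.88 + 1.22 = 5.1 m and h_c = 5.1 × 0.484810 = 2.47253 m.
A = π(1.22)² = 4.67595 m².
Resultant F = γ·h_c·A = 10.05525 × 2.47253 × 4.67595 = 116.253 kN.

F ≈ 116 kN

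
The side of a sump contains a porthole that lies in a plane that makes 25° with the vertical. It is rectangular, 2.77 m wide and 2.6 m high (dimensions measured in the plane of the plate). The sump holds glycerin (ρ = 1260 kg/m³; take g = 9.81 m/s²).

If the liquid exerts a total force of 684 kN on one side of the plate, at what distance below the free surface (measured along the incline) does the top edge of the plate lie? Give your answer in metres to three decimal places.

γ = ρg = 1260 × 9.81 / 1000 = 12.3606 kN/m³.
A = 2.77 × 2.6 = 7.202 m².
From F = γ·h_c·A, the centroid depth is h_c = 684/(12.3606 × 7.202) = 7.68358 m.
The plate makes 25° with the vertical, i.e. θ = 90° − 25° = 65° to the horizontal. Measuring y along the incline from the free-surface line, vertical depth h = y·sinθ with sinθ = 0.906308.
Along the incline, y_c = h_c/sinθ = 7.68358/0.906308 = 8.47789 m.
The centroid lies 2.6/2 = 1.3 m below the top edge, so the top edge sits at y_top = 8.47789 − 1.3 = 7.17789 m along the incline.

y_top ≈ 7.178 m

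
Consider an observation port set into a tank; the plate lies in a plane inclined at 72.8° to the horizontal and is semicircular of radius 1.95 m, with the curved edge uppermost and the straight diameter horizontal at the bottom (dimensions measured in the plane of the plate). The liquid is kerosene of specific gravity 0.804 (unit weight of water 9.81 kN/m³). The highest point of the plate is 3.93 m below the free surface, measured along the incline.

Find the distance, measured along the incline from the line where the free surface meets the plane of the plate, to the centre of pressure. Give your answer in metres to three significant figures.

y_p = 5.10 m

γ = 0.804 × 9.81 = 7.88724 kN/m³.
Let θ = 72.8° be the plate's angle to the horizontal; measure y along the incline from where the plane meets the free surface. Vertical depth h = y·sinθ with sinθ = 0.955278.
The centroid lies 4r/(3π) = 0.827606 m above the diameter, so r − 4r/(3π) = 1.95 − 0.827606 = 1.12239 m below the topmost point, so y_c = 3.93 + 1.12239 = 5.05239 m and h_c = 5.05239 × 0.955278 = 4.82644 m.
A = πr²/2 = π × 1.95²/2 = 5.97295 m².
Resultant F = γ·h_c·A = 7.88724 × 4.82644 × 5.97295 = 227.374 kN.
I_c = (π/8 − 8/(9π))·r⁴ = 0.109757 × 1.95⁴ = 1.58698 m⁴.
Centre of pressure: y_p = y_c + I_c/(y_c·A) = 5.05239 + 1.58698/(5.05239 × 5.97295) = 5.05239 + 0.0525879 = 5.10498 m along the plane.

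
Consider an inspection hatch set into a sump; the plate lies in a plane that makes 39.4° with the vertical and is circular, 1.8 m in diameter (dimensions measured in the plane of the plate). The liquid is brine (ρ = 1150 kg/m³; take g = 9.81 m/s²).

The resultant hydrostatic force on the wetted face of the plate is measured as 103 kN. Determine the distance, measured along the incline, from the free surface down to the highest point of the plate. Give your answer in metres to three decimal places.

γ = ρg = 1150 × 9.81 / 1000 = 11.2815 kN/m³.
A = π(0.9)² = 2.54469 m².
From F = γ·h_c·A, the centroid depth is h_c = 103/(11.2815 × 2.54469) = 3.58786 m.
The plate makes 39.4° with the vertical, i.e. θ = 90° − 39.4° = 50.6° to the horizontal. Measuring y along the incline from the free-surface line, vertical depth h = y·sinθ with sinθ = 0.772734.
Along the incline, y_c = h_c/sinθ = 3.58786/0.772734 = 4.64307 m.
The centroid is at the centre, 0.9 m below the top of the plate, so the highest point sits at y_top = 4.64307 − 0.9 = 3.74307 m along the incline.

y_top ≈ 3.743 m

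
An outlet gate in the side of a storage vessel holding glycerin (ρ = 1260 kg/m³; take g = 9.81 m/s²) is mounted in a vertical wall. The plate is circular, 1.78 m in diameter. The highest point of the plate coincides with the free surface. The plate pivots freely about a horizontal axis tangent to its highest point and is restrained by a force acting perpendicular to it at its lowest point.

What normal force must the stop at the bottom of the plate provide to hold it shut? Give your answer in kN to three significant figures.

γ = ρg = 1260 × 9.81 / 1000 = 12.3606 kN/m³.
The centroid is at the centre, 0.89 m below the top of the plate, so the centroid depth is h_c = 0.89 m.
A = π(0.89)² = 2.48846 m².
Resultant F = γ·h_c·A = 12.3606 × 0.89 × 2.48846 = 27.3754 kN.
I_c = πr⁴/4 = π × 0.89⁴/4 = 0.492776 m⁴.
Centre of pressure: y_p = y_c + I_c/(y_c·A) = 0.89 + 0.492776/(0.89 × 2.48846) = 0.89 + 0.222499 = 1.1125 m along the plane.
The resultant acts 0.89 + 0.222499 = 1.1125 m (along the plate) below the hinge at the top edge, so the moment about the hinge is M = F × 1.1125 = 27.3754 × 1.1125 = 30.4551 kN·m.
A normal force at the bottom, 1.78 m from the hinge, must supply this moment: P = 30.4551/1.78 = 17.1096 kN.

P ≈ 17.1 kN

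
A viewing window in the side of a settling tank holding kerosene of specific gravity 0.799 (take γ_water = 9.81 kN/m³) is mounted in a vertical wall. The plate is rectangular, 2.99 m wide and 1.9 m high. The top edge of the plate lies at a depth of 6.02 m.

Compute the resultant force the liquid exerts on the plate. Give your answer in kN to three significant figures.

γ = 0.799 × 9.81 = 7.83819 kN/m³.
The centroid lies 1.9/2 = 0.95 m below the top edge, so the centroid depth is h_c = 6.02 + 0.95 = 6.97 m.
A = 2.99 × 1.9 = 5.681 m².
Resultant F = γ·h_c·A = 7.83819 × 6.97 × 5.681 = 310.365 kN.

F ≈ 310 kN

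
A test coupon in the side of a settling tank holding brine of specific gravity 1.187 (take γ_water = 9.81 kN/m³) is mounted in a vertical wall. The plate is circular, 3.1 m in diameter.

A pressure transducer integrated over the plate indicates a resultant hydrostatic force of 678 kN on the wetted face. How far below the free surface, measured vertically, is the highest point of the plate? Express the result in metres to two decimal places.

d_top ≈ 6.16 m

γ = 1.187 × 9.81 = 11.64447 kN/m³.
A = π(1.55)² = 7.54768 m².
From F = γ·h_c·A, the centroid depth is h_c = 678/(11.64447 × 7.54768) = 7.7143 m.
The centroid is at the centre, 1.55 m below the top of the plate, so the highest point sits at h_top = 7.7143 − 1.55 = 6.1643 m below the surface.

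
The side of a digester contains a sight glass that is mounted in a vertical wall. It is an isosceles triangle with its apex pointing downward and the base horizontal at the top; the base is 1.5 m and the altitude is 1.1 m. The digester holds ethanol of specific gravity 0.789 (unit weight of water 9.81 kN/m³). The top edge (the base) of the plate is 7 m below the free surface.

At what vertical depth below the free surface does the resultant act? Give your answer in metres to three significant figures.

γ = 0.789 × 9.81 = 7.74009 kN/m³.
With the apex down, the centroid sits h/3 = 1.1/3 = 0.366667 m below the base (the top edge), so the centroid depth is h_c = 7 + 0.366667 = 7.36667 m.
A = ½ × 1.5 × 1.1 = 0.825 m².
Resultant F = γ·h_c·A = 7.74009 × 7.36667 × 0.825 = 47.0404 kN.
I_c = b·h³/36 = 1.5 × 1.1³/36 = 0.0554583 m⁴.
Centre of pressure: y_p = y_c + I_c/(y_c·A) = 7.36667 + 0.0554583/(7.36667 × 0.825) = 7.36667 + 0.00912518 = 7.3758 m along the plane.

h_p = 7.38 m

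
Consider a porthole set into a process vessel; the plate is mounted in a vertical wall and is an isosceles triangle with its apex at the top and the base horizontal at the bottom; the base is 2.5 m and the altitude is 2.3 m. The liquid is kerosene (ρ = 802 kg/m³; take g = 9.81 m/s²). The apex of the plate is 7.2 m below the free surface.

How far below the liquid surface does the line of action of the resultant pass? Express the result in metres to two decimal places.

h_p = 8.77 m

γ = ρg = 802 × 9.81 / 1000 = 7.86762 kN/m³.
With the apex up, the centroid sits 2h/3 = 2 × 2.3/3 = 1.53333 m below the apex, so the centroid depth is h_c = 7.2 + 1.53333 = 8.73333 m.
A = ½ × 2.5 × 2.3 = 2.875 m².
Resultant F = γ·h_c·A = 7.86762 × 8.73333 × 2.875 = 197.543 kN.
I_c = b·h³/36 = 2.5 × 2.3³/36 = 0.844931 m⁴.
Centre of pressure: y_p = y_c + I_c/(y_c·A) = 8.73333 + 0.844931/(8.73333 × 2.875) = 8.73333 + 0.0336514 = 8.76698 m along the plane.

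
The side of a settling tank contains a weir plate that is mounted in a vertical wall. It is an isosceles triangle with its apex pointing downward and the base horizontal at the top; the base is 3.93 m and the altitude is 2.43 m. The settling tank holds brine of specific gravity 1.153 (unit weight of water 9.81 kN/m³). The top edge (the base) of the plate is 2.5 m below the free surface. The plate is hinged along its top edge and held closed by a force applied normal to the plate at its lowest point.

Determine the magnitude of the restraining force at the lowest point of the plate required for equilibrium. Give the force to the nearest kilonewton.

γ = 1.153 × 9.81 = 11.31093 kN/m³.
With the apex down, the centroid sits h/3 = 2.43/3 = 0.81 m below the base (the top edge), so the centroid depth is h_c = 2.5 + 0.81 = 3.31 m.
A = ½ × 3.93 × 2.43 = 4.77495 m².
Resultant F = γ·h_c·A = 11.31093 × 3.31 × 4.77495 = 178.77 kN.
I_c = b·h³/36 = 3.93 × 2.43³/36 = 1.56642 m⁴.
Centre of pressure: y_p = y_c + I_c/(y_c·A) = 3.31 + 1.56642/(3.31 × 4.77495) = 3.31 + 0.0991086 = 3.40911 m along the plane.
The resultant acts 0.81 + 0.0991086 = 0.909109 m (along the plate) below the hinge at the top edge, so the moment about the hinge is M = F × 0.909109 = 178.77 × 0.909109 = 162.521 kN·m.
A normal force at the bottom, 2.43 m from the hinge, must supply this moment: P = 162.521/2.43 = 66.8811 kN.

P ≈ 67 kN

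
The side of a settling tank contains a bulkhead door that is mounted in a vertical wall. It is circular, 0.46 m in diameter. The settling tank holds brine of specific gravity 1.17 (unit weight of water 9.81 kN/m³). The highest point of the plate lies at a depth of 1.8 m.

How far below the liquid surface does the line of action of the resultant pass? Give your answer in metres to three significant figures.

h_p = 2.04 m

γ = 1.17 × 9.81 = 11.4777 kN/m³.
The centroid is at the centre, 0.23 m below the top of the plate, so the centroid depth is h_c = 1.8 + 0.23 = 2.03 m.
A = π(0.23)² = 0.16619 m².
Resultant F = γ·h_c·A = 11.4777 × 2.03 × 0.16619 = 3.87218 kN.
I_c = πr⁴/4 = π × 0.23⁴/4 = 0.00219787 m⁴.
Centre of pressure: y_p = y_c + I_c/(y_c·A) = 2.03 + 0.00219787/(2.03 × 0.16619) = 2.03 + 0.0065148 = 2.03651 m along the plane.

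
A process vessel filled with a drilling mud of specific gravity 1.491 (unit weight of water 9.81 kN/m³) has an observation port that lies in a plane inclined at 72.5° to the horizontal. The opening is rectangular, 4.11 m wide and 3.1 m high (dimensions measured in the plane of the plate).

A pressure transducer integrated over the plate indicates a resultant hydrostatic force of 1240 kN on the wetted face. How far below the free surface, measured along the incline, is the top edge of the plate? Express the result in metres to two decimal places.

γ = 1.491 × 9.81 = 14.62671 kN/m³.
A = 4.11 × 3.1 = 12.741 m².
From F = γ·h_c·A, the centroid depth is h_c = 1240/(14.62671 × 12.741) = 6.65383 m.
Let θ = 72.5° be the plate's angle to the horizontal; measure y along the incline from where the plane meets the free surface. Vertical depth h = y·sinθ with sinθ = 0.953717.
Along the incline, y_c = h_c/sinθ = 6.65383/0.953717 = 6.97673 m.
The centroid lies 3.1/2 = 1.55 m below the top edge, so the top edge sits at y_top = 6.97673 − 1.55 = 5.42673 m along the incline.

y_top ≈ 5.43 m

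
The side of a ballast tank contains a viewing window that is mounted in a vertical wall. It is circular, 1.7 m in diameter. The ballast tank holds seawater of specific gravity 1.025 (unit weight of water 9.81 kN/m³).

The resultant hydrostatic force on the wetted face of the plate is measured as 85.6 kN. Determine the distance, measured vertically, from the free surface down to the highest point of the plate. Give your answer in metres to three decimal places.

d_top ≈ 2.901 m

γ = 1.025 × 9.81 = 10.05525 kN/m³.
A = π(0.85)² = 2.2698 m².
From F = γ·h_c·A, the centroid depth is h_c = 85.6/(10.05525 × 2.2698) = 3.75054 m.
The centroid is at the centre, 0.85 m below the top of the plate, so the highest point sits at h_top = 3.75054 − 0.85 = 2.90054 m below the surface.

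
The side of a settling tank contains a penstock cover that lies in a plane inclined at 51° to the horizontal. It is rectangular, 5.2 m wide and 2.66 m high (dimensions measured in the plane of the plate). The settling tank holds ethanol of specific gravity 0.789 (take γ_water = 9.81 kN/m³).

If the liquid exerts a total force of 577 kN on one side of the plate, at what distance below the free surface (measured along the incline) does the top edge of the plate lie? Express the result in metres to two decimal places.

y_top ≈ 5.60 m

γ = 0.789 × 9.81 = 7.74009 kN/m³.
A = 5.2 × 2.66 = 13.832 m².
From F = γ·h_c·A, the centroid depth is h_c = 577/(7.74009 × 13.832) = 5.38945 m.
Let θ = 51° be the plate's angle to the horizontal; measure y along the incline from where the plane meets the free surface. Vertical depth h = y·sinθ with sinθ = 0.777146.
Along the incline, y_c = h_c/sinθ = 5.38945/0.777146 = 6.93493 m.
The centroid lies 2.66/2 = 1.33 m below the top edge, so the top edge sits at y_top = 6.93493 − 1.33 = 5.60493 m along the incline.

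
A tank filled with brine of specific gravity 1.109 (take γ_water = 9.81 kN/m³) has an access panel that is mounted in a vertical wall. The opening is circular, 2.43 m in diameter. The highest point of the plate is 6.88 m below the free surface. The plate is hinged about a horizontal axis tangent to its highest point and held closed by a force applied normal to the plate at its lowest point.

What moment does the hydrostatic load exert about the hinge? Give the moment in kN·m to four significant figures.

γ = 1.109 × 9.81 = 10.87929 kN/m³.
The centroid is at the centre, 1.215 m below the top of the plate, so the centroid depth is h_c = 6.88 + 1.215 = 8.095 m.
A = π(1.215)² = 4.6377 m².
Resultant F = γ·h_c·A = 10.87929 × 8.095 × 4.6377 = 408.432 kN.
I_c = πr⁴/4 = π × 1.215⁴/4 = 1.71157 m⁴.
Centre of pressure: y_p = y_c + I_c/(y_c·A) = 8.095 + 1.71157/(8.095 × 4.6377) = 8.095 + 0.0455906 = 8.14059 m along the plane.
The resultant acts 1.215 + 0.0455906 = 1.26059 m (along the plate) below the hinge at the top edge, so the moment about the hinge is M = F × 1.26059 = 408.432 × 1.26059 = 514.865 kN·m.

M ≈ 514.9 kN·m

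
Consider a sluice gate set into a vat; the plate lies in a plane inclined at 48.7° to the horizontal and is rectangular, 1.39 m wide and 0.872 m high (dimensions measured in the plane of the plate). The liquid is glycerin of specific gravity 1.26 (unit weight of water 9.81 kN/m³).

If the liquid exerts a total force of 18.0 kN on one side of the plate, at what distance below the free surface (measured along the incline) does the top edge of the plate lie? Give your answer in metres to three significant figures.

y_top ≈ 1.16 m

γ = 1.26 × 9.81 = 12.3606 kN/m³.
A = 1.39 × 0.872 = 1.21208 m².
From F = γ·h_c·A, the centroid depth is h_c = 18.0/(12.3606 × 1.21208) = 1.20144 m.
Let θ = 48.7° be the plate's angle to the horizontal; measure y along the incline from where the plane meets the free surface. Vertical depth h = y·sinθ with sinθ = 0.751264.
Along the incline, y_c = h_c/sinθ = 1.20144/0.751264 = 1.59922 m.
The centroid lies 0.872/2 = 0.436 m below the top edge, so the top edge sits at y_top = 1.59922 − 0.436 = 1.16322 m along the incline.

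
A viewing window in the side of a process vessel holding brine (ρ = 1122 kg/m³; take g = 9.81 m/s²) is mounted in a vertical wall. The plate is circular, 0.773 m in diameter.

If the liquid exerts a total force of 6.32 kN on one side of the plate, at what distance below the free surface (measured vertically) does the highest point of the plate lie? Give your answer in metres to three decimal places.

γ = ρg = 1122 × 9.81 / 1000 = 11.00682 kN/m³.
A = π(0.3865)² = 0.469298 m².
From F = γ·h_c·A, the centroid depth is h_c = 6.32/(11.00682 × 0.469298) = 1.22351 m.
The centroid is at the centre, 0.3865 m below the top of the plate, so the highest point sits at h_top = 1.22351 − 0.3865 = 0.83701 m below the surface.

d_top ≈ 0.837 m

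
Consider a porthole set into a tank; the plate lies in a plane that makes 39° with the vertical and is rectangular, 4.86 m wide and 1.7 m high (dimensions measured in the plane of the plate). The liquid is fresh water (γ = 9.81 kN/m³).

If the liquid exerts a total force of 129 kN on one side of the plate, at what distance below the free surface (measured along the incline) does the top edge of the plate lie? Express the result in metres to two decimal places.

y_top ≈ 1.20 m

γ = 9.81 kN/m³.
A = 4.86 × 1.7 = 8.262 m².
From F = γ·h_c·A, the centroid depth is h_c = 129/(9.81 × 8.262) = 1.59161 m.
The plate makes 39° with the vertical, i.e. θ = 90° − 39° = 51° to the horizontal. Measuring y along the incline from the free-surface line, vertical depth h = y·sinθ with sinθ = 0.777146.
Along the incline, y_c = h_c/sinθ = 1.59161/0.777146 = 2.04802 m.
The centroid lies 1.7/2 = 0.85 m below the top edge, so the top edge sits at y_top = 2.04802 − 0.85 = 1.19802 m along the incline.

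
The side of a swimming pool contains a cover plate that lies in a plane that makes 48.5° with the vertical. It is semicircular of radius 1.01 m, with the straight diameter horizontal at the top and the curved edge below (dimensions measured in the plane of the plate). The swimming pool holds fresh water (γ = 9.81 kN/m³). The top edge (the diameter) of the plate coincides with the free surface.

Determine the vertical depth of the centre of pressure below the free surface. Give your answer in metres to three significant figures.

h_p = 0.394 m

γ = 9.81 kN/m³.
The plate makes 48.5° with the vertical, i.e. θ = 90° − 48.5° = 41.5° to the horizontal. Measuring y along the incline from the free-surface line, vertical depth h = y·sinθ with sinθ = 0.662620.
The centroid of a semicircle lies 4r/(3π) = 0.428657 m from the diameter, here below the top edge, so y_c = 0.428657 m and h_c = 0.428657 × 0.662620 = 0.284037 m.
A = πr²/2 = π × 1.01²/2 = 1.60237 m².
Resultant F = γ·h_c·A = 9.81 × 0.284037 × 1.60237 = 4.46485 kN.
I_c = (π/8 − 8/(9π))·r⁴ = 0.109757 × 1.01⁴ = 0.114214 m⁴.
Centre of pressure: y_p = y_c + I_c/(y_c·A) = 0.428657 + 0.114214/(0.428657 × 1.60237) = 0.428657 + 0.166283 = 0.59494 m along the plane.
Vertically, h_p = y_p·sinθ = 0.59494 × 0.662620 = 0.394219 m.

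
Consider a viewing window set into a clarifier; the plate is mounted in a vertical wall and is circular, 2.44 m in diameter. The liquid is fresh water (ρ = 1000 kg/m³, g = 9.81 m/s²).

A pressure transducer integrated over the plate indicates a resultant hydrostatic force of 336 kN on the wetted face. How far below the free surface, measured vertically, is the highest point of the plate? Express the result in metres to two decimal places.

γ = ρg = 1000 × 9.81 = 9810 N/m³ = 9.81 kN/m³.
A = π(1.22)² = 4.67595 m².
From F = γ·h_c·A, the centroid depth is h_c = 336/(9.81 × 4.67595) = 7.32488 m.
The centroid is at the centre, 1.22 m below the top of the plate, so the highest point sits at h_top = 7.32488 − 1.22 = 6.10488 m below the surface.

d_top ≈ 6.10 m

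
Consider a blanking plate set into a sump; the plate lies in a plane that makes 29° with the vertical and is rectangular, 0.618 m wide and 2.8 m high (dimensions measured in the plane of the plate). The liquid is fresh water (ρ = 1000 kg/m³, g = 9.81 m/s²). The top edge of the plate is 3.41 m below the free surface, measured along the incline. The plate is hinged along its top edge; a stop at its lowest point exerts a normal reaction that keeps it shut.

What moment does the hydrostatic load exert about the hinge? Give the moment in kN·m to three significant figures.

γ = ρg = 1000 × 9.81 = 9810 N/m³ = 9.81 kN/m³.
The plate makes 29° with the vertical, i.e. θ = 90° − 29° = 61° to the horizontal. Measuring y along the incline from the free-surface line, vertical depth h = y·sinθ with sinθ = 0.874620.
The centroid lies 2.8/2 = 1.4 m below the top edge, so y_c = 3.41 + 1.4 = 4.81 m and h_c = 4.81 × 0.874620 = 4.20692 m.
A = 0.618 × 2.8 = 1.7304 m².
Resultant F = γ·h_c·A = 9.81 × 4.20692 × 1.7304 = 71.4134 kN.
I_c = b·h³/12 = 0.618 × 2.8³/12 = 1.13053 m⁴.
Centre of pressure: y_p = y_c + I_c/(y_c·A) = 4.81 + 1.13053/(4.81 × 1.7304) = 4.81 + 0.135828 = 4.94583 m along the plane.
The resultant acts 1.4 + 0.135828 = 1.53583 m (along the plate) below the hinge at the top edge, so the moment about the hinge is M = F × 1.53583 = 71.4134 × 1.53583 = 109.679 kN·m.

M ≈ 110 kN·m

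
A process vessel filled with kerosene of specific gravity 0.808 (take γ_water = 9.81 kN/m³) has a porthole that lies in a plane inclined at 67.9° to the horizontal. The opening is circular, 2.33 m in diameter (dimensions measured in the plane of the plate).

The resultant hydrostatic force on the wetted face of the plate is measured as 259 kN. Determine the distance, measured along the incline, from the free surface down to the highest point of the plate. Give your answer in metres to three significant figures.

γ = 0.808 × 9.81 = 7.92648 kN/m³.
A = π(1.165)² = 4.26385 m².
From F = γ·h_c·A, the centroid depth is h_c = 259/(7.92648 × 4.26385) = 7.66333 m.
Let θ = 67.9° be the plate's angle to the horizontal; measure y along the incline from where the plane meets the free surface. Vertical depth h = y·sinθ with sinθ = 0.926529.
Along the incline, y_c = h_c/sinθ = 7.66333/0.926529 = 8.27101 m.
The centroid is at the centre, 1.165 m below the top of the plate, so the highest point sits at y_top = 8.27101 − 1.165 = 7.10601 m along the incline.

y_top ≈ 7.11 m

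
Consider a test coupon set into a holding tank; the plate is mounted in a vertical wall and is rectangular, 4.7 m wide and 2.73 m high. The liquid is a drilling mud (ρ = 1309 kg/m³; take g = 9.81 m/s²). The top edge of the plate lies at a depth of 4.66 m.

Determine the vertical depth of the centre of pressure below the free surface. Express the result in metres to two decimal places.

h_p = 6.13 m

γ = ρg = 1309 × 9.81 / 1000 = 12.84129 kN/m³.
The centroid lies 2.73/2 = 1.365 m below the top edge, so the centroid depth is h_c = 4.66 + 1.365 = 6.025 m.
A = 4.7 × 2.73 = 12.831 m².
Resultant F = γ·h_c·A = 12.84129 × 6.025 × 12.831 = 992.719 kN.
I_c = b·h³/12 = 4.7 × 2.73³/12 = 7.96901 m⁴.
Centre of pressure: y_p = y_c + I_c/(y_c·A) = 6.025 + 7.96901/(6.025 × 12.831) = 6.025 + 0.103083 = 6.12808 m along the plane.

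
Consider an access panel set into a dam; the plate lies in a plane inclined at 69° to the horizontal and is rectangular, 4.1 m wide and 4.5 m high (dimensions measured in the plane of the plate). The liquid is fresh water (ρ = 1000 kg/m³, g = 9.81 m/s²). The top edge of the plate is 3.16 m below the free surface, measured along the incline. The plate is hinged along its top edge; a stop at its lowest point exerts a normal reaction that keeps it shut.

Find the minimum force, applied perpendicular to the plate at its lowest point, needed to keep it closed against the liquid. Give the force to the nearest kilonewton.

γ = ρg = 1000 × 9.81 = 9810 N/m³ = 9.81 kN/m³.
Let θ = 69° be the plate's angle to the horizontal; measure y along the incline from where the plane meets the free surface. Vertical depth h = y·sinθ with sinθ = 0.933580.
The centroid lies 4.5/2 = 2.25 m below the top edge, so y_c = 3.16 + 2.25 = 5.41 m and h_c = 5.41 × 0.933580 = 5.05067 m.
A = 4.1 × 4.5 = 18.45 m².
Resultant F = γ·h_c·A = 9.81 × 5.05067 × 18.45 = 914.143 kN.
I_c = b·h³/12 = 4.1 × 4.5³/12 = 31.1344 m⁴.
Centre of pressure: y_p = y_c + I_c/(y_c·A) = 5.41 + 31.1344/(5.41 × 18.45) = 5.41 + 0.311923 = 5.72192 m along the plane.
The resultant acts 2.25 + 0.311923 = 2.56192 m (along the plate) below the hinge at the top edge, so the moment about the hinge is M = F × 2.56192 = 914.143 × 2.56192 = 2341.96 kN·m.
A normal force at the bottom, 4.5 m from the hinge, must supply this moment: P = 2341.96/4.5 = 520.436 kN.

P ≈ 520 kN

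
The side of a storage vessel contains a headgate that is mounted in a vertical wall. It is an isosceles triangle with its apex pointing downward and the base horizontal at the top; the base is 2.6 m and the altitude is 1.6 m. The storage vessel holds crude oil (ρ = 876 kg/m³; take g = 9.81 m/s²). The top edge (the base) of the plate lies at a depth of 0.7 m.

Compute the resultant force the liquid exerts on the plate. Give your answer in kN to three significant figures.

F ≈ 22.0 kN

γ = ρg = 876 × 9.81 / 1000 = 8.59356 kN/m³.
With the apex down, the centroid sits h/3 = 1.6/3 = 0.533333 m below the base (the top edge), so the centroid depth is h_c = 0.7 + 0.533333 = 1.23333 m.
A = ½ × 2.6 × 1.6 = 2.08 m².
Resultant F = γ·h_c·A = 8.59356 × 1.23333 × 2.08 = 22.0453 kN.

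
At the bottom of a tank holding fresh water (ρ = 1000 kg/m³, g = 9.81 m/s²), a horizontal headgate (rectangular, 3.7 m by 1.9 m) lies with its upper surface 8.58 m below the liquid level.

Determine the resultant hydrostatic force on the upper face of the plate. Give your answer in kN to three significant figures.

γ = ρg = 1000 × 9.81 = 9810 N/m³ = 9.81 kN/m³.
The plate is horizontal, so pressure is uniform at p = γ·h = 9.81 × 8.58 = 84.1698 kN/m².
A = 3.7 × 1.9 = 7.03 m².
F = p·A = 84.1698 × 7.03 = 591.714 kN.

F ≈ 592 kN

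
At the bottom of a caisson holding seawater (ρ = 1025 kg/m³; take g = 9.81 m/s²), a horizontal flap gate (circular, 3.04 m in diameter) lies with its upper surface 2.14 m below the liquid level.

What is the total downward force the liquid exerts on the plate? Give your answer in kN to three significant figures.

F ≈ 156 kN

γ = ρg = 1025 × 9.81 / 1000 = 10.05525 kN/m³.
The plate is horizontal, so pressure is uniform at p = γ·h = 10.05525 × 2.14 = 21.5182 kN/m².
A = π(1.52)² = 7.25834 m².
F = p·A = 21.5182 × 7.25834 = 156.186 kN.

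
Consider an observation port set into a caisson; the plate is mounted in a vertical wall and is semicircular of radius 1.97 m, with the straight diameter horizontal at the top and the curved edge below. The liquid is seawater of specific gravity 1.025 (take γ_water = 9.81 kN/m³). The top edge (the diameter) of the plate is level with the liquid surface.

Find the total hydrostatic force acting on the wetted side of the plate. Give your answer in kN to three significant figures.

F ≈ 51.3 kN

γ = 1.025 × 9.81 = 10.05525 kN/m³.
The centroid of a semicircle lies 4r/(3π) = 0.836094 m from the diameter, here below the top edge, so the centroid depth is h_c = 0.836094 m.
A = πr²/2 = π × 1.97²/2 = 6.0961 m².
Resultant F = γ·h_c·A = 10.05525 × 0.836094 × 6.0961 = 51.2507 kN.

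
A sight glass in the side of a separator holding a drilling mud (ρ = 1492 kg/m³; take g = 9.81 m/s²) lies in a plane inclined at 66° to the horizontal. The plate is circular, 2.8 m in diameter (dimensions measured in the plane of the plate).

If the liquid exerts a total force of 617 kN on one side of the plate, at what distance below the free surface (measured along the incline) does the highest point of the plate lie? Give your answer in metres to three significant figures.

y_top ≈ 6.09 m

γ = ρg = 1492 × 9.81 / 1000 = 14.63652 kN/m³.
A = π(1.4)² = 6.15752 m².
From F = γ·h_c·A, the centroid depth is h_c = 617/(14.63652 × 6.15752) = 6.84607 m.
Let θ = 66° be the plate's angle to the horizontal; measure y along the incline from where the plane meets the free surface. Vertical depth h = y·sinθ with sinθ = 0.913545.
Along the incline, y_c = h_c/sinθ = 6.84607/0.913545 = 7.49396 m.
The centroid is at the centre, 1.4 m below the top of the plate, so the highest point sits at y_top = 7.49396 − 1.4 = 6.09396 m along the incline.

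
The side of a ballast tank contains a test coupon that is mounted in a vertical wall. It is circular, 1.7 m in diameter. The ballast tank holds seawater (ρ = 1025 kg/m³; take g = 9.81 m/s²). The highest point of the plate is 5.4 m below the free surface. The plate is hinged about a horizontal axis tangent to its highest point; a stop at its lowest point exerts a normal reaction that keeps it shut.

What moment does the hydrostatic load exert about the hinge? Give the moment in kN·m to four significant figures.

M ≈ 125.4 kN·m

γ = ρg = 1025 × 9.81 / 1000 = 10.05525 kN/m³.
The centroid is at the centre, 0.85 m below the top of the plate, so the centroid depth is h_c = 5.4 + 0.85 = 6.25 m.
A = π(0.85)² = 2.2698 m².
Resultant F = γ·h_c·A = 10.05525 × 6.25 × 2.2698 = 142.646 kN.
I_c = πr⁴/4 = π × 0.85⁴/4 = 0.409983 m⁴.
Centre of pressure: y_p = y_c + I_c/(y_c·A) = 6.25 + 0.409983/(6.25 × 2.2698) = 6.25 + 0.0289 = 6.2789 m along the plane.
The resultant acts 0.85 + 0.0289 = 0.8789 m (along the plate) below the hinge at the top edge, so the moment about the hinge is M = F × 0.8789 = 142.646 × 0.8789 = 125.372 kN·m.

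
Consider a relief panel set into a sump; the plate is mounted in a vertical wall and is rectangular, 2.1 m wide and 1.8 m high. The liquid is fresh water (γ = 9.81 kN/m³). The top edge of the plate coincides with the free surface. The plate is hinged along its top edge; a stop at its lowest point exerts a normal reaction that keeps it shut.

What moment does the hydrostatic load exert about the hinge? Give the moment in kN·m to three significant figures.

γ = 9.81 kN/m³.
The centroid lies 1.8/2 = 0.9 m below the top edge, so the centroid depth is h_c = 0.9 m.
A = 2.1 × 1.8 = 3.78 m².
Resultant F = γ·h_c·A = 9.81 × 0.9 × 3.78 = 33.3736 kN.
I_c = b·h³/12 = 2.1 × 1.8³/12 = 1.0206 m⁴.
Centre of pressure: y_p = y_c + I_c/(y_c·A) = 0.9 + 1.0206/(0.9 × 3.78) = 0.9 + 0.3 = 1.2 m along the plane.
The resultant acts 0.9 + 0.3 = 1.2 m (along the plate) below the hinge at the top edge, so the moment about the hinge is M = F × 1.2 = 33.3736 × 1.2 = 40.0483 kN·m.

M ≈ 40.0 kN·m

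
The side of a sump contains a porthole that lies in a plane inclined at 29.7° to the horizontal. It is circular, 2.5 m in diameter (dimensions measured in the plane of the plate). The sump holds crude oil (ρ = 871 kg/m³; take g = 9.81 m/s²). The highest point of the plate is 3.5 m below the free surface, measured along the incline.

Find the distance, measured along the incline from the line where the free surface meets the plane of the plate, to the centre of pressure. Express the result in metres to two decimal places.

γ = ρg = 871 × 9.81 / 1000 = 8.54451 kN/m³.
Let θ = 29.7° be the plate's angle to the horizontal; measure y along the incline from where the plane meets the free surface. Vertical depth h = y·sinθ with sinθ = 0.495459.
The centroid is at the centre, 1.25 m below the top of the plate, so y_c = 3.5 + 1.25 = 4.75 m and h_c = 4.75 × 0.495459 = 2.35343 m.
A = π(1.25)² = 4.90874 m².
Resultant F = γ·h_c·A = 8.54451 × 2.35343 × 4.90874 = 98.7094 kN.
I_c = πr⁴/4 = π × 1.25⁴/4 = 1.91748 m⁴.
Centre of pressure: y_p = y_c + I_c/(y_c·A) = 4.75 + 1.91748/(4.75 × 4.90874) = 4.75 + 0.082237 = 4.83224 m along the plane.

y_p = 4.83 m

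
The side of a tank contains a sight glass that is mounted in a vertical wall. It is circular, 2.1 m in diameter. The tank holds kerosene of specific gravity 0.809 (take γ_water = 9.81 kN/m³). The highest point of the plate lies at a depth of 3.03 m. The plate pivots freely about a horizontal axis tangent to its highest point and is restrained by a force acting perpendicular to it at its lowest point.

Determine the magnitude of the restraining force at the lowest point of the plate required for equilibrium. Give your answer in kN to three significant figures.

P ≈ 59.7 kN

γ = 0.809 × 9.81 = 7.93629 kN/m³.
The centroid is at the centre, 1.05 m below the top of the plate, so the centroid depth is h_c = 3.03 + 1.05 = 4.08 m.
A = π(1.05)² = 3.46361 m².
Resultant F = γ·h_c·A = 7.93629 × 4.08 × 3.46361 = 112.152 kN.
I_c = πr⁴/4 = π × 1.05⁴/4 = 0.954656 m⁴.
Centre of pressure: y_p = y_c + I_c/(y_c·A) = 4.08 + 0.954656/(4.08 × 3.46361) = 4.08 + 0.067555 = 4.14755 m along the plane.
The resultant acts 1.05 + 0.067555 = 1.11756 m (along the plate) below the hinge at the top edge, so the moment about the hinge is M = F × 1.11756 = 112.152 × 1.11756 = 125.337 kN·m.
A normal force at the bottom, 2.1 m from the hinge, must supply this moment: P = 125.337/2.1 = 59.6843 kN.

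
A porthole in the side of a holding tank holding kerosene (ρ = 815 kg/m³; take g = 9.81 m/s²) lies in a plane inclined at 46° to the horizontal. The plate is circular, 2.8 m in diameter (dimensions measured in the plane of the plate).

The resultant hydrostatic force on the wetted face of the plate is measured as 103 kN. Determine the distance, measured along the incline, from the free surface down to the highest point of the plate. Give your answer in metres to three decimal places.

y_top ≈ 1.509 m

γ = ρg = 815 × 9.81 / 1000 = 7.99515 kN/m³.
A = π(1.4)² = 6.15752 m².
From F = γ·h_c·A, the centroid depth is h_c = 103/(7.99515 × 6.15752) = 2.09221 m.
Let θ = 46° be the plate's angle to the horizontal; measure y along the incline from where the plane meets the free surface. Vertical depth h = y·sinθ with sinθ = 0.719340.
Along the incline, y_c = h_c/sinθ = 2.09221/0.719340 = 2.90851 m.
The centroid is at the centre, 1.4 m below the top of the plate, so the highest point sits at y_top = 2.90851 − 1.4 = 1.50851 m along the incline.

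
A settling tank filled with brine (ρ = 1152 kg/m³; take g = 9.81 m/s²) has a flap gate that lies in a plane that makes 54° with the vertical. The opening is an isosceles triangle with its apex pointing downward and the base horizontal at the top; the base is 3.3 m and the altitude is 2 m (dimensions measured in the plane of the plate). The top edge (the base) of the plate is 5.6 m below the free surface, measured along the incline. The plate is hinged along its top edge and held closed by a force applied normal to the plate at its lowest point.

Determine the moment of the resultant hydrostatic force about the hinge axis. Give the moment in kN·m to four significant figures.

M ≈ 96.45 kN·m

γ = ρg = 1152 × 9.81 / 1000 = 11.30112 kN/m³.
The plate makes 54° with the vertical, i.e. θ = 90° − 54° = 36° to the horizontal. Measuring y along the incline from the free-surface line, vertical depth h = y·sinθ with sinθ = 0.587785.
With the apex down, the centroid sits h/3 = 2/3 = 0.666667 m below the base (the top edge), so y_c = 5.6 + 0.666667 = 6.26667 m and h_c = 6.26667 × 0.587785 = 3.68345 m.
A = ½ × 3.3 × 2 = 3.3 m².
Resultant F = γ·h_c·A = 11.30112 × 3.68345 × 3.3 = 137.369 kN.
I_c = b·h³/36 = 3.3 × 2³/36 = 0.733333 m⁴.
Centre of pressure: y_p = y_c + I_c/(y_c·A) = 6.26667 + 0.733333/(6.26667 × 3.3) = 6.26667 + 0.035461 = 6.30213 m along the plane.
The resultant acts 0.666667 + 0.035461 = 0.702128 m (along the plate) below the hinge at the top edge, so the moment about the hinge is M = F × 0.702128 = 137.369 × 0.702128 = 96.4506 kN·m.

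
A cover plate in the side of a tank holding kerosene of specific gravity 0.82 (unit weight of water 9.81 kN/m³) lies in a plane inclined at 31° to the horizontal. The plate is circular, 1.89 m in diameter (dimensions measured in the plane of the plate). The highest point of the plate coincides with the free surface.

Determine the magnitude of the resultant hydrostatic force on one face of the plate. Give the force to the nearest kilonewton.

γ = 0.82 × 9.81 = 8.0442 kN/m³.
Let θ = 31° be the plate's angle to the horizontal; measure y along the incline from where the plane meets the free surface. Vertical depth h = y·sinθ with sinθ = 0.515038.
The centroid is at the centre, 0.945 m below the top of the plate, so y_c = 0.945 m and h_c = 0.945 × 0.515038 = 0.486711 m.
A = π(0.945)² = 2.80552 m².
Resultant F = γ·h_c·A = 8.0442 × 0.486711 × 2.80552 = 10.9842 kN.

F ≈ 11 kN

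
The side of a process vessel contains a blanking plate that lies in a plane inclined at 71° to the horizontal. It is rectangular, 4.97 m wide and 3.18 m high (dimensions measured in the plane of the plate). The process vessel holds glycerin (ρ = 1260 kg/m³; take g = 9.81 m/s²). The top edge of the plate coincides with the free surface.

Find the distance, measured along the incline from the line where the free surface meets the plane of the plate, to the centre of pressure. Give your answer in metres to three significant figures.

y_p = 2.12 m

γ = ρg = 1260 × 9.81 / 1000 = 12.3606 kN/m³.
Let θ = 71° be the plate's angle to the horizontal; measure y along the incline from where the plane meets the free surface. Vertical depth h = y·sinθ with sinθ = 0.945519.
The centroid lies 3.18/2 = 1.59 m below the top edge, so y_c = 1.59 m and h_c = 1.59 × 0.945519 = 1.50338 m.
A = 4.97 × 3.18 = 15.8046 m².
Resultant F = γ·h_c·A = 12.3606 × 1.50338 × 15.8046 = 293.692 kN.
I_c = b·h³/12 = 4.97 × 3.18³/12 = 13.3185 m⁴.
Centre of pressure: y_p = y_c + I_c/(y_c·A) = 1.59 + 13.3185/(1.59 × 15.8046) = 1.59 + 0.529999 = 2.12 m along the plane.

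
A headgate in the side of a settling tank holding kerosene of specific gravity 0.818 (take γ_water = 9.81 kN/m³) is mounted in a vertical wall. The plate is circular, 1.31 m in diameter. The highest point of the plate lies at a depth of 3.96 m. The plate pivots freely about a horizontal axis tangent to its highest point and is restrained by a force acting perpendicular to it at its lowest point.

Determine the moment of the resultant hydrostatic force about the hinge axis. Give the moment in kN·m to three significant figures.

γ = 0.818 × 9.81 = 8.02458 kN/m³.
The centroid is at the centre, 0.655 m below the top of the plate, so the centroid depth is h_c = 3.96 + 0.655 = 4.615 m.
A = π(0.655)² = 1.34782 m².
Resultant F = γ·h_c·A = 8.02458 × 4.615 × 1.34782 = 49.9144 kN.
I_c = πr⁴/4 = π × 0.655⁴/4 = 0.144562 m⁴.
Centre of pressure: y_p = y_c + I_c/(y_c·A) = 4.615 + 0.144562/(4.615 × 1.34782) = 4.615 + 0.0232408 = 4.63824 m along the plane.
The resultant acts 0.655 + 0.0232408 = 0.678241 m (along the plate) below the hinge at the top edge, so the moment about the hinge is M = F × 0.678241 = 49.9144 × 0.678241 = 33.854 kN·m.

M ≈ 33.9 kN·m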